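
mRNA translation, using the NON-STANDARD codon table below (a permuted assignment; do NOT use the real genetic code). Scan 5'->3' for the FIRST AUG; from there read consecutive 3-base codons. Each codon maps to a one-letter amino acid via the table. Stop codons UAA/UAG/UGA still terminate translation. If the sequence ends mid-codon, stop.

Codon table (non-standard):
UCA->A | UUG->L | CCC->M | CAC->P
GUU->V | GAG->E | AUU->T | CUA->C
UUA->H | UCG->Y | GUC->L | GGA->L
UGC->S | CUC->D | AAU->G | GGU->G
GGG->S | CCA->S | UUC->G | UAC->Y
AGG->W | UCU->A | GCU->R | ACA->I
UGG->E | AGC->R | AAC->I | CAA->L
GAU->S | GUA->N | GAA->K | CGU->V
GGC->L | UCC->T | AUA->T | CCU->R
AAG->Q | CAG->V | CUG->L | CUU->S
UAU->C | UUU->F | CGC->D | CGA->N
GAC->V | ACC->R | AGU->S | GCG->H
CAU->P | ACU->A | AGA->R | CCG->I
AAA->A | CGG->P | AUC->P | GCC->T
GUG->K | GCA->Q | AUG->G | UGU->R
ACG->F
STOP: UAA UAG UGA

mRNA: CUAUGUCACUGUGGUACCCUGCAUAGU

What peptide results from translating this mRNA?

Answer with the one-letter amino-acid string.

Answer: GALEYRQ

Derivation:
start AUG at pos 2
pos 2: AUG -> G; peptide=G
pos 5: UCA -> A; peptide=GA
pos 8: CUG -> L; peptide=GAL
pos 11: UGG -> E; peptide=GALE
pos 14: UAC -> Y; peptide=GALEY
pos 17: CCU -> R; peptide=GALEYR
pos 20: GCA -> Q; peptide=GALEYRQ
pos 23: UAG -> STOP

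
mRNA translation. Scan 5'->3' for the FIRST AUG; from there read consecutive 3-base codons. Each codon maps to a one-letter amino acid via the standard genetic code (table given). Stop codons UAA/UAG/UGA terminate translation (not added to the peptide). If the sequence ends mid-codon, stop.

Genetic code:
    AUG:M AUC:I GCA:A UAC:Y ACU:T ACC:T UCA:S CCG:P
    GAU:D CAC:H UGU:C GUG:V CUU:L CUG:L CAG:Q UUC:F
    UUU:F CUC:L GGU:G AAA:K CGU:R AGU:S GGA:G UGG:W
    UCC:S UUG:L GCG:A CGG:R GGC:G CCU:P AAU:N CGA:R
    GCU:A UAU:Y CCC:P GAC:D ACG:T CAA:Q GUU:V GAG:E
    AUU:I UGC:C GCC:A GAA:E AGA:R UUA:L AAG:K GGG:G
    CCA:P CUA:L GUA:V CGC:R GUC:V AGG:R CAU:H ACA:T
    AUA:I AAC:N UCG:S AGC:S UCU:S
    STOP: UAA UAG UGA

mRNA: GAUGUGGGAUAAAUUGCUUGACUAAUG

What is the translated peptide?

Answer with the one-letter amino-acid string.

start AUG at pos 1
pos 1: AUG -> M; peptide=M
pos 4: UGG -> W; peptide=MW
pos 7: GAU -> D; peptide=MWD
pos 10: AAA -> K; peptide=MWDK
pos 13: UUG -> L; peptide=MWDKL
pos 16: CUU -> L; peptide=MWDKLL
pos 19: GAC -> D; peptide=MWDKLLD
pos 22: UAA -> STOP

Answer: MWDKLLD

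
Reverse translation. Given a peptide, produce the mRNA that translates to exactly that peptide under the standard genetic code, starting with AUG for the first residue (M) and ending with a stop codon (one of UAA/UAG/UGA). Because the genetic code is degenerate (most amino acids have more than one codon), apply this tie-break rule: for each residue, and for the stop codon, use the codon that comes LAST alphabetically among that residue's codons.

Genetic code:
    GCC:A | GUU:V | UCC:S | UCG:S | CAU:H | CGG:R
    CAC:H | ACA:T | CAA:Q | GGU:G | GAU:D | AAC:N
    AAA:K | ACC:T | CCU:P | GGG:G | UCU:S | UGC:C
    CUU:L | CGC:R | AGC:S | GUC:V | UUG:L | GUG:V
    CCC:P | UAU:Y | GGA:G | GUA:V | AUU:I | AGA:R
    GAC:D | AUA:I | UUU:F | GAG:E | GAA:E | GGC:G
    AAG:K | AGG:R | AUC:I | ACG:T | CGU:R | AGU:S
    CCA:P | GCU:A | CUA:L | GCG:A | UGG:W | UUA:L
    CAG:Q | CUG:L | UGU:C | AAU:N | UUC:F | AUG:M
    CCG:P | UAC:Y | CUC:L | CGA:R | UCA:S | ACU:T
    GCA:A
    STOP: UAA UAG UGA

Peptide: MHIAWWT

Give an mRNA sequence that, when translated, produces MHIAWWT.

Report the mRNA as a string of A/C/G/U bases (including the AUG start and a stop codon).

Answer: mRNA: AUGCAUAUUGCUUGGUGGACUUGA

Derivation:
residue 1: M -> AUG (start codon)
residue 2: H codons sorted = CAC,CAU -> pick last = CAU
residue 3: I codons sorted = AUA,AUC,AUU -> pick last = AUU
residue 4: A codons sorted = GCA,GCC,GCG,GCU -> pick last = GCU
residue 5: W -> UGG (only codon)
residue 6: W -> UGG (only codon)
residue 7: T codons sorted = ACA,ACC,ACG,ACU -> pick last = ACU
terminator: stop codons sorted = UAA,UAG,UGA -> pick last = UGA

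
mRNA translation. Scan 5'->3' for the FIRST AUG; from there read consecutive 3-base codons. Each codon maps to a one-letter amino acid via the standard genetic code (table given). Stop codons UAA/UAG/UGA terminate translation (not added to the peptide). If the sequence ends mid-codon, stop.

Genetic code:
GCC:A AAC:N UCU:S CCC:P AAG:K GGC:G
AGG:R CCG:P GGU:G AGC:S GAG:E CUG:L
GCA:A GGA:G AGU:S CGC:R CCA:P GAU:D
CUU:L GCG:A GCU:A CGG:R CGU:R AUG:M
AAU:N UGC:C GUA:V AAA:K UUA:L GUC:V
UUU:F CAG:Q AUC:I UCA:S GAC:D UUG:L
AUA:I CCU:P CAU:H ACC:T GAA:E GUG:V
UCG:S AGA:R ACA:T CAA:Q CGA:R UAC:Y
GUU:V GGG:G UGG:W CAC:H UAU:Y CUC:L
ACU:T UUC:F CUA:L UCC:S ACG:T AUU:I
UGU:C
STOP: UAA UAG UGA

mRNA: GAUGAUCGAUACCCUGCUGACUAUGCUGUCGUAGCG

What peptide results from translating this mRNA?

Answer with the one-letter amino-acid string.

start AUG at pos 1
pos 1: AUG -> M; peptide=M
pos 4: AUC -> I; peptide=MI
pos 7: GAU -> D; peptide=MID
pos 10: ACC -> T; peptide=MIDT
pos 13: CUG -> L; peptide=MIDTL
pos 16: CUG -> L; peptide=MIDTLL
pos 19: ACU -> T; peptide=MIDTLLT
pos 22: AUG -> M; peptide=MIDTLLTM
pos 25: CUG -> L; peptide=MIDTLLTML
pos 28: UCG -> S; peptide=MIDTLLTMLS
pos 31: UAG -> STOP

Answer: MIDTLLTMLS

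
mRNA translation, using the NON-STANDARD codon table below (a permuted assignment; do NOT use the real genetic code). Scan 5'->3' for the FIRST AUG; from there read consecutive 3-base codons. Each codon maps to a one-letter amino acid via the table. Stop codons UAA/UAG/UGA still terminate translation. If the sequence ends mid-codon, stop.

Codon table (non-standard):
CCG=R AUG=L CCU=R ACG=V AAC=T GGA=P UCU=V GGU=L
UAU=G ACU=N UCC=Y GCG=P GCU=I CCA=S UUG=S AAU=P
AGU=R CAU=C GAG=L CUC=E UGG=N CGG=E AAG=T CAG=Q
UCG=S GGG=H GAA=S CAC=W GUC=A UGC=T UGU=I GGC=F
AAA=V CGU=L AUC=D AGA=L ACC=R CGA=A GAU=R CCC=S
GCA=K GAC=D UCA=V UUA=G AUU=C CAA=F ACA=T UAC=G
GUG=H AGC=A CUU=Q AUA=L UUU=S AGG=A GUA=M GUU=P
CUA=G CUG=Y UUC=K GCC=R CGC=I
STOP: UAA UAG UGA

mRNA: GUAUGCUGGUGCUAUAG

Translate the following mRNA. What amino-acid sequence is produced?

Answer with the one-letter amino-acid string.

Answer: LYHG

Derivation:
start AUG at pos 2
pos 2: AUG -> L; peptide=L
pos 5: CUG -> Y; peptide=LY
pos 8: GUG -> H; peptide=LYH
pos 11: CUA -> G; peptide=LYHG
pos 14: UAG -> STOP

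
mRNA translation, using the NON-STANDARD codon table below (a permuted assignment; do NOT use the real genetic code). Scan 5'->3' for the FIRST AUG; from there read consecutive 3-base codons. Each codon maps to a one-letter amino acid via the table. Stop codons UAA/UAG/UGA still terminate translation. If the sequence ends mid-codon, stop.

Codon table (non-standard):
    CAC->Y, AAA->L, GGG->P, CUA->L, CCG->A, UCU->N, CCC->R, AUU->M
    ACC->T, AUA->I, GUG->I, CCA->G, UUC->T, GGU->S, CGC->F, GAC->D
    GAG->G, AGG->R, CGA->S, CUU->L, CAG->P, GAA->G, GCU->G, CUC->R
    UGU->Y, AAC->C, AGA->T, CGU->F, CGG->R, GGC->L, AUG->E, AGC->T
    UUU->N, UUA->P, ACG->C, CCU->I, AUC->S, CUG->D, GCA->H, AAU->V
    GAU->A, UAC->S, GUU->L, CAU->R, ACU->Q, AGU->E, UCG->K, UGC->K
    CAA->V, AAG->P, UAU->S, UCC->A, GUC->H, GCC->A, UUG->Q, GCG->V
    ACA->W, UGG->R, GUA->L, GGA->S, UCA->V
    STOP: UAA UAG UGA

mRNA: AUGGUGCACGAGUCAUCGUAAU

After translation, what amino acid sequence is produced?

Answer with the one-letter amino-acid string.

Answer: EIYGVK

Derivation:
start AUG at pos 0
pos 0: AUG -> E; peptide=E
pos 3: GUG -> I; peptide=EI
pos 6: CAC -> Y; peptide=EIY
pos 9: GAG -> G; peptide=EIYG
pos 12: UCA -> V; peptide=EIYGV
pos 15: UCG -> K; peptide=EIYGVK
pos 18: UAA -> STOP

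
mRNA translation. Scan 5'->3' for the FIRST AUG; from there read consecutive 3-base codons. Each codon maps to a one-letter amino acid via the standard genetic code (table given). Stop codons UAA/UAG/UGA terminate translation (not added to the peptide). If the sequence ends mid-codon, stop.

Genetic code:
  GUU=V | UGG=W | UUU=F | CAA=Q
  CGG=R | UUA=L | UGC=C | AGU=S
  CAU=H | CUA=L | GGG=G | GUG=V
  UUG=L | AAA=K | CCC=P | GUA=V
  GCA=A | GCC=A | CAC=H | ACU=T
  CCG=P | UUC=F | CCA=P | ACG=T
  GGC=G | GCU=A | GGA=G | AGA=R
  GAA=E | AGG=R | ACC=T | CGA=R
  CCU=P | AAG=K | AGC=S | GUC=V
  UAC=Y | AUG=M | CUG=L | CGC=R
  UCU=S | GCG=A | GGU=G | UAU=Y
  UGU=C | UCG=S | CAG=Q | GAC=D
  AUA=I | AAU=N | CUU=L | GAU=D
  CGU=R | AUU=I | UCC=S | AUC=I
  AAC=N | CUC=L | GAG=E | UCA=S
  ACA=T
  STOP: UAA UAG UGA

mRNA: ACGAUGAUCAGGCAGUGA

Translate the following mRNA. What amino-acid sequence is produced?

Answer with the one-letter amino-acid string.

Answer: MIRQ

Derivation:
start AUG at pos 3
pos 3: AUG -> M; peptide=M
pos 6: AUC -> I; peptide=MI
pos 9: AGG -> R; peptide=MIR
pos 12: CAG -> Q; peptide=MIRQ
pos 15: UGA -> STOP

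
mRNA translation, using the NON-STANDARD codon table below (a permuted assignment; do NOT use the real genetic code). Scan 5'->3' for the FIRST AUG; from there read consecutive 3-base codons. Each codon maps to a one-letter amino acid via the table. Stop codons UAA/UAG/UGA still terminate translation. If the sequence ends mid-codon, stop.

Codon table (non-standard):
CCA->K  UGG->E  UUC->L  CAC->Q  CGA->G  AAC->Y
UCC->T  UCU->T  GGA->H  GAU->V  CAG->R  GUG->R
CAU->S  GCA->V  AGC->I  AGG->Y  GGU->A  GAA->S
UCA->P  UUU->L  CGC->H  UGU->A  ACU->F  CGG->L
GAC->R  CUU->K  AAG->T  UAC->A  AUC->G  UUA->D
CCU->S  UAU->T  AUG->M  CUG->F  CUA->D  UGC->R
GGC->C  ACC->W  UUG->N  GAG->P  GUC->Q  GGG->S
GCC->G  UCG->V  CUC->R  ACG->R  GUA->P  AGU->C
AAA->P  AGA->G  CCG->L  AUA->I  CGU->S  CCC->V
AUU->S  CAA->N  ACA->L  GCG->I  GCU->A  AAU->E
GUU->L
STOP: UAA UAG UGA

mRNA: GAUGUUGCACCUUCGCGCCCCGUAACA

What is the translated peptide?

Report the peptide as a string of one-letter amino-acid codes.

start AUG at pos 1
pos 1: AUG -> M; peptide=M
pos 4: UUG -> N; peptide=MN
pos 7: CAC -> Q; peptide=MNQ
pos 10: CUU -> K; peptide=MNQK
pos 13: CGC -> H; peptide=MNQKH
pos 16: GCC -> G; peptide=MNQKHG
pos 19: CCG -> L; peptide=MNQKHGL
pos 22: UAA -> STOP

Answer: MNQKHGL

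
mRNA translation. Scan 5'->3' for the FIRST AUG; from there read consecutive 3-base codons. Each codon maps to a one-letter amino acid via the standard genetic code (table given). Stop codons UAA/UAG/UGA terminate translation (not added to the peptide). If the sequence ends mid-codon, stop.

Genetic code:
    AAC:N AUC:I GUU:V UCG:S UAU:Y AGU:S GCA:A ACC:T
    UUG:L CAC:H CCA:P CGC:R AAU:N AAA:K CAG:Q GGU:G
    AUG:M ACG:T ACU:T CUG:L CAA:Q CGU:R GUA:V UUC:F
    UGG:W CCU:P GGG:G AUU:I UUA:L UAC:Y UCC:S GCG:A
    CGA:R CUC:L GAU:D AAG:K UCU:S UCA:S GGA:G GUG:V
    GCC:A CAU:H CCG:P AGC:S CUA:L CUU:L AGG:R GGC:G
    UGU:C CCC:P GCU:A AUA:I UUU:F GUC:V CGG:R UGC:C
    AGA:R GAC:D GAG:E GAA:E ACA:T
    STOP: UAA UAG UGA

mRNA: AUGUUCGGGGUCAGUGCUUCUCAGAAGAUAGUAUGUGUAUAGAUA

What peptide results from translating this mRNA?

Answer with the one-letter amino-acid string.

Answer: MFGVSASQKIVCV

Derivation:
start AUG at pos 0
pos 0: AUG -> M; peptide=M
pos 3: UUC -> F; peptide=MF
pos 6: GGG -> G; peptide=MFG
pos 9: GUC -> V; peptide=MFGV
pos 12: AGU -> S; peptide=MFGVS
pos 15: GCU -> A; peptide=MFGVSA
pos 18: UCU -> S; peptide=MFGVSAS
pos 21: CAG -> Q; peptide=MFGVSASQ
pos 24: AAG -> K; peptide=MFGVSASQK
pos 27: AUA -> I; peptide=MFGVSASQKI
pos 30: GUA -> V; peptide=MFGVSASQKIV
pos 33: UGU -> C; peptide=MFGVSASQKIVC
pos 36: GUA -> V; peptide=MFGVSASQKIVCV
pos 39: UAG -> STOP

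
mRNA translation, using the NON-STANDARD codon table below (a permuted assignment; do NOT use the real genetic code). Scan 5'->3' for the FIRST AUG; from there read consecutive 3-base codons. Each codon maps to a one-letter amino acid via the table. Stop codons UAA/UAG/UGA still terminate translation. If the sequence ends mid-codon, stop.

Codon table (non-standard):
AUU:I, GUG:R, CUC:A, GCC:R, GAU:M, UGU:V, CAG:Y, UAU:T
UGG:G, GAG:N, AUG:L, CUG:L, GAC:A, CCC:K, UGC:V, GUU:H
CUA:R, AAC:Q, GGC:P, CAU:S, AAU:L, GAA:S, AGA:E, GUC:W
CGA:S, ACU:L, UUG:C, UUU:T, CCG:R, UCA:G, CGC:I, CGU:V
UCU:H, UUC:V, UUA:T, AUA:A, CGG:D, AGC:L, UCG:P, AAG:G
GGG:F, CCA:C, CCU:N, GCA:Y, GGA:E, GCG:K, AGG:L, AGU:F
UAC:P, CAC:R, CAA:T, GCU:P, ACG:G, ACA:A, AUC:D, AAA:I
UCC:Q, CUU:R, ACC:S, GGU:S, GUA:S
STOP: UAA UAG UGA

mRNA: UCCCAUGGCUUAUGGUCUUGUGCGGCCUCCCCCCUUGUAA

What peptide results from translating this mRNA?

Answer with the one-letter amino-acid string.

start AUG at pos 4
pos 4: AUG -> L; peptide=L
pos 7: GCU -> P; peptide=LP
pos 10: UAU -> T; peptide=LPT
pos 13: GGU -> S; peptide=LPTS
pos 16: CUU -> R; peptide=LPTSR
pos 19: GUG -> R; peptide=LPTSRR
pos 22: CGG -> D; peptide=LPTSRRD
pos 25: CCU -> N; peptide=LPTSRRDN
pos 28: CCC -> K; peptide=LPTSRRDNK
pos 31: CCC -> K; peptide=LPTSRRDNKK
pos 34: UUG -> C; peptide=LPTSRRDNKKC
pos 37: UAA -> STOP

Answer: LPTSRRDNKKC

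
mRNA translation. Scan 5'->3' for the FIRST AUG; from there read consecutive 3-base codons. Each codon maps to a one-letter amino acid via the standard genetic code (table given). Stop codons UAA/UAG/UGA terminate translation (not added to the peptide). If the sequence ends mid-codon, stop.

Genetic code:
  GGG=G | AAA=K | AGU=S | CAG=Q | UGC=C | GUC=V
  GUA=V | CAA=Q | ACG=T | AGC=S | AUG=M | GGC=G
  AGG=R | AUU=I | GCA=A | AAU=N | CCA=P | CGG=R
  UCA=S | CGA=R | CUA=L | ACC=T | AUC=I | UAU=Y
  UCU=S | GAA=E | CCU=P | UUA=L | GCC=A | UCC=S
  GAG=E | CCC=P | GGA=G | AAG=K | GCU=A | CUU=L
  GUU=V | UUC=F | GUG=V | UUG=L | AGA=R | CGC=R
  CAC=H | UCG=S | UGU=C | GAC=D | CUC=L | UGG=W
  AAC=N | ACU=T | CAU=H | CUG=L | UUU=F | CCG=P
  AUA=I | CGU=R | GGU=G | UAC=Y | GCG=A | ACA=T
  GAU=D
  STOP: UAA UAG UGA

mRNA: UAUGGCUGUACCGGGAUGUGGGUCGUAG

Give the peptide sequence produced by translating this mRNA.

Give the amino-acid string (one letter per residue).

start AUG at pos 1
pos 1: AUG -> M; peptide=M
pos 4: GCU -> A; peptide=MA
pos 7: GUA -> V; peptide=MAV
pos 10: CCG -> P; peptide=MAVP
pos 13: GGA -> G; peptide=MAVPG
pos 16: UGU -> C; peptide=MAVPGC
pos 19: GGG -> G; peptide=MAVPGCG
pos 22: UCG -> S; peptide=MAVPGCGS
pos 25: UAG -> STOP

Answer: MAVPGCGS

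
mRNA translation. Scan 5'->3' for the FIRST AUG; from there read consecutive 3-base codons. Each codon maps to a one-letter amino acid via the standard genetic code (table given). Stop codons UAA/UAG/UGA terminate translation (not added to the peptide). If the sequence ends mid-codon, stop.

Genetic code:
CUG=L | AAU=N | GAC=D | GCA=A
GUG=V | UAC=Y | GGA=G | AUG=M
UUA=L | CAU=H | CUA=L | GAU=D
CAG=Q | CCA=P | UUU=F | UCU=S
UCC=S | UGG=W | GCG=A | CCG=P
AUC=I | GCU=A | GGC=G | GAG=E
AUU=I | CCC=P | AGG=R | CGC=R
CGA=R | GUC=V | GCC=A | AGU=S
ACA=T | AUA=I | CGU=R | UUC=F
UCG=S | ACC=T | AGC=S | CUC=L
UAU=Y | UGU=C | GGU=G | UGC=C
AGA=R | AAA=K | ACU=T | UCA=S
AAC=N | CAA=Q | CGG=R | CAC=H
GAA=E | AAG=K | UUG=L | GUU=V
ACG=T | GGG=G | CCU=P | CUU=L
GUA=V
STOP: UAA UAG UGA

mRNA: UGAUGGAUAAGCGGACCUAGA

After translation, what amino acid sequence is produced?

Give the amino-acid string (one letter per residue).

start AUG at pos 2
pos 2: AUG -> M; peptide=M
pos 5: GAU -> D; peptide=MD
pos 8: AAG -> K; peptide=MDK
pos 11: CGG -> R; peptide=MDKR
pos 14: ACC -> T; peptide=MDKRT
pos 17: UAG -> STOP

Answer: MDKRT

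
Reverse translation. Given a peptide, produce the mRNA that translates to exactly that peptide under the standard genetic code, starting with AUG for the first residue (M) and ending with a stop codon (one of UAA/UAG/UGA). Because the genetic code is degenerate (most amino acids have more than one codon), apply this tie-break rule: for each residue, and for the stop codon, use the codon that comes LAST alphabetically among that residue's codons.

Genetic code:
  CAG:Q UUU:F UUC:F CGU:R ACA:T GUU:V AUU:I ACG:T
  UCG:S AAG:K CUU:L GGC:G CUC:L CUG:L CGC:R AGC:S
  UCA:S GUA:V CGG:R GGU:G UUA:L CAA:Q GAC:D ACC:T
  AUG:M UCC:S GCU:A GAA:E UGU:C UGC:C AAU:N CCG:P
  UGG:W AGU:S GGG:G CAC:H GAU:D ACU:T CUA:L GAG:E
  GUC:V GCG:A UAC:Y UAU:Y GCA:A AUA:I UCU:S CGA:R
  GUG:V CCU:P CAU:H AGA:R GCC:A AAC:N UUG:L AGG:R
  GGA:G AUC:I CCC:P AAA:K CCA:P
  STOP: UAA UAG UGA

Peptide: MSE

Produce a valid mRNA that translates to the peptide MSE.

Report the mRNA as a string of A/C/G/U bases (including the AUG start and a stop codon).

Answer: mRNA: AUGUCUGAGUGA

Derivation:
residue 1: M -> AUG (start codon)
residue 2: S codons sorted = AGC,AGU,UCA,UCC,UCG,UCU -> pick last = UCU
residue 3: E codons sorted = GAA,GAG -> pick last = GAG
terminator: stop codons sorted = UAA,UAG,UGA -> pick last = UGA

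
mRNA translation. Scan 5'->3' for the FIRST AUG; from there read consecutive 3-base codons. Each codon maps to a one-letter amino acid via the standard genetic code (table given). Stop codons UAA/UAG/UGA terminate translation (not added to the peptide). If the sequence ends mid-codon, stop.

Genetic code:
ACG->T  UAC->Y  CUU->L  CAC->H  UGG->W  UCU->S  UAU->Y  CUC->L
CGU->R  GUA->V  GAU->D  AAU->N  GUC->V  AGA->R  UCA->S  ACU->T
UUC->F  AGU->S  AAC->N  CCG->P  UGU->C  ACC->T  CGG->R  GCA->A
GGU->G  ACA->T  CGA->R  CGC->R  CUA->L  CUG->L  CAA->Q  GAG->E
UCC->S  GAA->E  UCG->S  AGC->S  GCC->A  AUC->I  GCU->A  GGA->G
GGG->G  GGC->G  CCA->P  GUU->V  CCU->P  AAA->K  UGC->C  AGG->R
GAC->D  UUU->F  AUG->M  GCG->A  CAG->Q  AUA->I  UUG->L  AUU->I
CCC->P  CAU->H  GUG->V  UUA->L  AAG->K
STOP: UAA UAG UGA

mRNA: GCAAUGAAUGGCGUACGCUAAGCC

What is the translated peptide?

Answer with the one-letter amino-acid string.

start AUG at pos 3
pos 3: AUG -> M; peptide=M
pos 6: AAU -> N; peptide=MN
pos 9: GGC -> G; peptide=MNG
pos 12: GUA -> V; peptide=MNGV
pos 15: CGC -> R; peptide=MNGVR
pos 18: UAA -> STOP

Answer: MNGVR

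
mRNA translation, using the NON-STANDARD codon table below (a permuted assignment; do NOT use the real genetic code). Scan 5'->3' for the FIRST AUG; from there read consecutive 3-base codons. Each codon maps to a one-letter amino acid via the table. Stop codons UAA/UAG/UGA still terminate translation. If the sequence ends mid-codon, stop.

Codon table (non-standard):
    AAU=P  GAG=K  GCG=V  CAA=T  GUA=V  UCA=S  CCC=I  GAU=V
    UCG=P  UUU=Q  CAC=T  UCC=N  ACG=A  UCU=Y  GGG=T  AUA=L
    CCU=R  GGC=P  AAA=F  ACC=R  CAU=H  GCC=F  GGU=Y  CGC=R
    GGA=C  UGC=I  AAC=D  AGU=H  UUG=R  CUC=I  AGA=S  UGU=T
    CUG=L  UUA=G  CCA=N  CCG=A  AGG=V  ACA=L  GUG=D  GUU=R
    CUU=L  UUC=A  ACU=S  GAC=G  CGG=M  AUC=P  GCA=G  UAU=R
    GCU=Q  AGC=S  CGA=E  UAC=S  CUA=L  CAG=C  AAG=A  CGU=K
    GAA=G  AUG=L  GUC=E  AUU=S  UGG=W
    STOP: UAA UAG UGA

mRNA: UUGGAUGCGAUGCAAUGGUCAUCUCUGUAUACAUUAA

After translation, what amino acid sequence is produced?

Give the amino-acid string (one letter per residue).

Answer: LEIPYHITLH

Derivation:
start AUG at pos 4
pos 4: AUG -> L; peptide=L
pos 7: CGA -> E; peptide=LE
pos 10: UGC -> I; peptide=LEI
pos 13: AAU -> P; peptide=LEIP
pos 16: GGU -> Y; peptide=LEIPY
pos 19: CAU -> H; peptide=LEIPYH
pos 22: CUC -> I; peptide=LEIPYHI
pos 25: UGU -> T; peptide=LEIPYHIT
pos 28: AUA -> L; peptide=LEIPYHITL
pos 31: CAU -> H; peptide=LEIPYHITLH
pos 34: UAA -> STOP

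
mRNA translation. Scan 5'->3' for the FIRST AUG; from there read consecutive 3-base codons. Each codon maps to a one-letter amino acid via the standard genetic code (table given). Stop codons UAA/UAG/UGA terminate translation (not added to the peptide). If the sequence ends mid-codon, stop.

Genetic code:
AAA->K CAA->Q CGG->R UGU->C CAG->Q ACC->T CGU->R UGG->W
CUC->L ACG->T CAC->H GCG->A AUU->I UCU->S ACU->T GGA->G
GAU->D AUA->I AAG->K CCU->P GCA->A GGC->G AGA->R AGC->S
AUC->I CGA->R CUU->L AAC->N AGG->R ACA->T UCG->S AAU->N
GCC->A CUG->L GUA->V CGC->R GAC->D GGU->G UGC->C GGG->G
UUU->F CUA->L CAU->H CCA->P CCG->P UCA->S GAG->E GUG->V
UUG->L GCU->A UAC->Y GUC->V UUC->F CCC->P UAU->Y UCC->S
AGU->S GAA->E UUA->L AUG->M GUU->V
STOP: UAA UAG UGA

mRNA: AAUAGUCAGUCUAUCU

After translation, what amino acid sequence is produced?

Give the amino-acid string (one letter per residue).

Answer: (empty: no AUG start codon)

Derivation:
no AUG start codon found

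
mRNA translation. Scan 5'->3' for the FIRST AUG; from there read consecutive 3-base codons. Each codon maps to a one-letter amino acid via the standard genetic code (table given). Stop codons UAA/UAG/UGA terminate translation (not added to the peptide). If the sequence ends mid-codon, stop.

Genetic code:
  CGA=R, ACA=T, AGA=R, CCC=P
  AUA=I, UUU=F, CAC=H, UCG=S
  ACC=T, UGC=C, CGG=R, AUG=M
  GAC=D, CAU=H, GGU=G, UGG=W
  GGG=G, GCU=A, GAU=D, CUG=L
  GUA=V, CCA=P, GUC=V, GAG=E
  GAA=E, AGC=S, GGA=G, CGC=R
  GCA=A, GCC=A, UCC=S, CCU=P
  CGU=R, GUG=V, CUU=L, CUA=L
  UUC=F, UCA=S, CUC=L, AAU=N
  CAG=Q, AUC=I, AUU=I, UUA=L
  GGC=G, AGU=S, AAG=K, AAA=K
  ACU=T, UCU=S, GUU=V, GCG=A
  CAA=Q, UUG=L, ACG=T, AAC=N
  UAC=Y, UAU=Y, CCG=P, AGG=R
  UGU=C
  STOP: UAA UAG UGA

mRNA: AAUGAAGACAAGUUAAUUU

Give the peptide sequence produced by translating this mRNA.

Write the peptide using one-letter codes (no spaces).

Answer: MKTS

Derivation:
start AUG at pos 1
pos 1: AUG -> M; peptide=M
pos 4: AAG -> K; peptide=MK
pos 7: ACA -> T; peptide=MKT
pos 10: AGU -> S; peptide=MKTS
pos 13: UAA -> STOP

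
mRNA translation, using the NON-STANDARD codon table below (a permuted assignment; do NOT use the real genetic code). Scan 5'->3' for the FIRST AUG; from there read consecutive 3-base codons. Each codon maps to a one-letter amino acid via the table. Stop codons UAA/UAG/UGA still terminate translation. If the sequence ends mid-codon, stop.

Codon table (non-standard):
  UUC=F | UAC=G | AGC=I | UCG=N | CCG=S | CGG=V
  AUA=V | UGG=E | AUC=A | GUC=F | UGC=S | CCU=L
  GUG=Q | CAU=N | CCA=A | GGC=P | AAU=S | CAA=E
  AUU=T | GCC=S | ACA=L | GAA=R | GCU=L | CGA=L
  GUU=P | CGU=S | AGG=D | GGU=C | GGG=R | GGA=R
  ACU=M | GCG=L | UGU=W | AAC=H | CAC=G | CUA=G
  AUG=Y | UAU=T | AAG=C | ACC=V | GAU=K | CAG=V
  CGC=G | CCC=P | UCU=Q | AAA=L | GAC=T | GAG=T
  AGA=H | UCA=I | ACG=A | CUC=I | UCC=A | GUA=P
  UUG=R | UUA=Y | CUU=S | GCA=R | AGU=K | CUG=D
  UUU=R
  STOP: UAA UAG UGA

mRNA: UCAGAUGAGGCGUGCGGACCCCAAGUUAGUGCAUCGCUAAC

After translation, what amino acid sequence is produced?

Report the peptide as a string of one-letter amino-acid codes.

Answer: YDSLTPCYQNG

Derivation:
start AUG at pos 4
pos 4: AUG -> Y; peptide=Y
pos 7: AGG -> D; peptide=YD
pos 10: CGU -> S; peptide=YDS
pos 13: GCG -> L; peptide=YDSL
pos 16: GAC -> T; peptide=YDSLT
pos 19: CCC -> P; peptide=YDSLTP
pos 22: AAG -> C; peptide=YDSLTPC
pos 25: UUA -> Y; peptide=YDSLTPCY
pos 28: GUG -> Q; peptide=YDSLTPCYQ
pos 31: CAU -> N; peptide=YDSLTPCYQN
pos 34: CGC -> G; peptide=YDSLTPCYQNG
pos 37: UAA -> STOP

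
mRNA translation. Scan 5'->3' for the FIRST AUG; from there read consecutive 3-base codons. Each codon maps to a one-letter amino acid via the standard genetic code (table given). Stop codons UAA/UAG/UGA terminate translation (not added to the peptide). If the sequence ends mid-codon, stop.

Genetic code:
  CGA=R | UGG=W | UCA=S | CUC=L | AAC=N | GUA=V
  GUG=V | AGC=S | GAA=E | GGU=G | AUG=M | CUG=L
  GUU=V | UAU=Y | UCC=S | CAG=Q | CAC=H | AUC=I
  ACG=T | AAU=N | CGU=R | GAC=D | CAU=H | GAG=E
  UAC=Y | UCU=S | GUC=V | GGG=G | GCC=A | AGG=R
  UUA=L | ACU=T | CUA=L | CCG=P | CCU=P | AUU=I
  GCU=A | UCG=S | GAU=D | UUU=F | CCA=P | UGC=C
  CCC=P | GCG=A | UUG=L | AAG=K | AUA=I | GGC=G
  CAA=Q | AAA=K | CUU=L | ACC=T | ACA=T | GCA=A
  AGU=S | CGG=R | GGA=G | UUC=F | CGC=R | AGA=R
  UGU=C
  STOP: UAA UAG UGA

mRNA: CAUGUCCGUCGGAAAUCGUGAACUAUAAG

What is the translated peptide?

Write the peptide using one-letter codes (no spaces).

start AUG at pos 1
pos 1: AUG -> M; peptide=M
pos 4: UCC -> S; peptide=MS
pos 7: GUC -> V; peptide=MSV
pos 10: GGA -> G; peptide=MSVG
pos 13: AAU -> N; peptide=MSVGN
pos 16: CGU -> R; peptide=MSVGNR
pos 19: GAA -> E; peptide=MSVGNRE
pos 22: CUA -> L; peptide=MSVGNREL
pos 25: UAA -> STOP

Answer: MSVGNREL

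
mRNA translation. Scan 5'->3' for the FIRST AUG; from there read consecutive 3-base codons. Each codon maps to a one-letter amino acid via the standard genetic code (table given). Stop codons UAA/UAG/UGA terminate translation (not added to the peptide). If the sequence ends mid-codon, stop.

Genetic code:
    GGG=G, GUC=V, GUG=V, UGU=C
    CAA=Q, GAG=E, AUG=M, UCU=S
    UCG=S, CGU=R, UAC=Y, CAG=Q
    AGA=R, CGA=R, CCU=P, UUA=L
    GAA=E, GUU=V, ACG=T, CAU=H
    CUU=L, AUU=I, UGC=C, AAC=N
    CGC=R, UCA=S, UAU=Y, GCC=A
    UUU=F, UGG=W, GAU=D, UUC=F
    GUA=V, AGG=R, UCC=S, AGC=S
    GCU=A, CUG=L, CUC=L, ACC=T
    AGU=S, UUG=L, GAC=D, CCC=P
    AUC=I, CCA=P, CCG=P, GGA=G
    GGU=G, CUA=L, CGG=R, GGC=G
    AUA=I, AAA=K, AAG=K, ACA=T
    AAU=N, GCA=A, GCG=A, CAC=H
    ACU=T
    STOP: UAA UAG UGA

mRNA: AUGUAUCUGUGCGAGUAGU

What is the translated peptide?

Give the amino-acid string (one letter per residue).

start AUG at pos 0
pos 0: AUG -> M; peptide=M
pos 3: UAU -> Y; peptide=MY
pos 6: CUG -> L; peptide=MYL
pos 9: UGC -> C; peptide=MYLC
pos 12: GAG -> E; peptide=MYLCE
pos 15: UAG -> STOP

Answer: MYLCE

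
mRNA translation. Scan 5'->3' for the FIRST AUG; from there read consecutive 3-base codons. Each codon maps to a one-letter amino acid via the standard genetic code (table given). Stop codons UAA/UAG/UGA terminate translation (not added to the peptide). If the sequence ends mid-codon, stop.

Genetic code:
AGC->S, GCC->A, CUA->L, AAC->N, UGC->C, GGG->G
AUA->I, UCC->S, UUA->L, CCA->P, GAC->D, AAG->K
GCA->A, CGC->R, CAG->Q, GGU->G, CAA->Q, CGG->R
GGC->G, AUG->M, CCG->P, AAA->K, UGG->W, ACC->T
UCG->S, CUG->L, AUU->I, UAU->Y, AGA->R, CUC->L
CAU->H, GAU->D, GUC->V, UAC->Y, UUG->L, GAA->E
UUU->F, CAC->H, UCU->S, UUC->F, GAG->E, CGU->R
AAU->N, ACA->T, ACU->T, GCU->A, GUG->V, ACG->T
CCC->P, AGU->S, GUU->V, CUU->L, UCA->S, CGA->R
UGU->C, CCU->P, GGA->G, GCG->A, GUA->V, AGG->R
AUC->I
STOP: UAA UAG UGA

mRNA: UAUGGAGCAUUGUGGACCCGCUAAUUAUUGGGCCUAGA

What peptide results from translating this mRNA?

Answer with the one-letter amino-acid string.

start AUG at pos 1
pos 1: AUG -> M; peptide=M
pos 4: GAG -> E; peptide=ME
pos 7: CAU -> H; peptide=MEH
pos 10: UGU -> C; peptide=MEHC
pos 13: GGA -> G; peptide=MEHCG
pos 16: CCC -> P; peptide=MEHCGP
pos 19: GCU -> A; peptide=MEHCGPA
pos 22: AAU -> N; peptide=MEHCGPAN
pos 25: UAU -> Y; peptide=MEHCGPANY
pos 28: UGG -> W; peptide=MEHCGPANYW
pos 31: GCC -> A; peptide=MEHCGPANYWA
pos 34: UAG -> STOP

Answer: MEHCGPANYWA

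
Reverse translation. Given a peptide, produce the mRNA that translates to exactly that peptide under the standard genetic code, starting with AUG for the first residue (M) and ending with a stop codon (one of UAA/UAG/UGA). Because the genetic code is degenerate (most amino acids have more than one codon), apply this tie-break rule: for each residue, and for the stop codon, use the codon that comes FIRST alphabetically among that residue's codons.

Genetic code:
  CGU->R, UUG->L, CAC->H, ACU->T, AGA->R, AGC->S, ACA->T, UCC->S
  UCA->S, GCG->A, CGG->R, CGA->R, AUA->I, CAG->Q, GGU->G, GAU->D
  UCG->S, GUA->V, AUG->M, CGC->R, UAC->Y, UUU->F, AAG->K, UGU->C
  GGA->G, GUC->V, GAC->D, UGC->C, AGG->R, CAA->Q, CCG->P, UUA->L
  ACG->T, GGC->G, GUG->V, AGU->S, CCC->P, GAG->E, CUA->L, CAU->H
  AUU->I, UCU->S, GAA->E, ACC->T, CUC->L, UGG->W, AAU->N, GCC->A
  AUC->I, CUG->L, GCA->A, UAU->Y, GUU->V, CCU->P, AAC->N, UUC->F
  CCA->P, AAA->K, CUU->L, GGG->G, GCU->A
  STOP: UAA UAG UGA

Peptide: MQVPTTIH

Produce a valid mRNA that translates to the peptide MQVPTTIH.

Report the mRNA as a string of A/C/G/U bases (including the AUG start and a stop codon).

Answer: mRNA: AUGCAAGUACCAACAACAAUACACUAA

Derivation:
residue 1: M -> AUG (start codon)
residue 2: Q codons sorted = CAA,CAG -> pick first = CAA
residue 3: V codons sorted = GUA,GUC,GUG,GUU -> pick first = GUA
residue 4: P codons sorted = CCA,CCC,CCG,CCU -> pick first = CCA
residue 5: T codons sorted = ACA,ACC,ACG,ACU -> pick first = ACA
residue 6: T codons sorted = ACA,ACC,ACG,ACU -> pick first = ACA
residue 7: I codons sorted = AUA,AUC,AUU -> pick first = AUA
residue 8: H codons sorted = CAC,CAU -> pick first = CAC
terminator: stop codons sorted = UAA,UAG,UGA -> pick first = UAA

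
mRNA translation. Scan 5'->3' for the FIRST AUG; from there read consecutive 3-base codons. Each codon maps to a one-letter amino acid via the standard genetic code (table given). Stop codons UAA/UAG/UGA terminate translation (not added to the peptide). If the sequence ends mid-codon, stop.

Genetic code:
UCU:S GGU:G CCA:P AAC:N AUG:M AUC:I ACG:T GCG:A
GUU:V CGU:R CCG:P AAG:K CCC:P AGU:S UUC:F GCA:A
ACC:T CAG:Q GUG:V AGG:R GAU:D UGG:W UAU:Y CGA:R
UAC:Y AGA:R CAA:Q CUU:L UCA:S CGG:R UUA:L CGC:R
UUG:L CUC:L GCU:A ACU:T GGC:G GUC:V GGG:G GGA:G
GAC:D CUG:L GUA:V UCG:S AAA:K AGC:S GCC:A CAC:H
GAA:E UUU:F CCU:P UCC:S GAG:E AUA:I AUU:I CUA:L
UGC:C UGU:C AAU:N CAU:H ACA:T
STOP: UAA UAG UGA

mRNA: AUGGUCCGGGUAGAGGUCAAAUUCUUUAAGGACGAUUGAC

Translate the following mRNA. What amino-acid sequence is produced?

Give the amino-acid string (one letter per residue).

start AUG at pos 0
pos 0: AUG -> M; peptide=M
pos 3: GUC -> V; peptide=MV
pos 6: CGG -> R; peptide=MVR
pos 9: GUA -> V; peptide=MVRV
pos 12: GAG -> E; peptide=MVRVE
pos 15: GUC -> V; peptide=MVRVEV
pos 18: AAA -> K; peptide=MVRVEVK
pos 21: UUC -> F; peptide=MVRVEVKF
pos 24: UUU -> F; peptide=MVRVEVKFF
pos 27: AAG -> K; peptide=MVRVEVKFFK
pos 30: GAC -> D; peptide=MVRVEVKFFKD
pos 33: GAU -> D; peptide=MVRVEVKFFKDD
pos 36: UGA -> STOP

Answer: MVRVEVKFFKDD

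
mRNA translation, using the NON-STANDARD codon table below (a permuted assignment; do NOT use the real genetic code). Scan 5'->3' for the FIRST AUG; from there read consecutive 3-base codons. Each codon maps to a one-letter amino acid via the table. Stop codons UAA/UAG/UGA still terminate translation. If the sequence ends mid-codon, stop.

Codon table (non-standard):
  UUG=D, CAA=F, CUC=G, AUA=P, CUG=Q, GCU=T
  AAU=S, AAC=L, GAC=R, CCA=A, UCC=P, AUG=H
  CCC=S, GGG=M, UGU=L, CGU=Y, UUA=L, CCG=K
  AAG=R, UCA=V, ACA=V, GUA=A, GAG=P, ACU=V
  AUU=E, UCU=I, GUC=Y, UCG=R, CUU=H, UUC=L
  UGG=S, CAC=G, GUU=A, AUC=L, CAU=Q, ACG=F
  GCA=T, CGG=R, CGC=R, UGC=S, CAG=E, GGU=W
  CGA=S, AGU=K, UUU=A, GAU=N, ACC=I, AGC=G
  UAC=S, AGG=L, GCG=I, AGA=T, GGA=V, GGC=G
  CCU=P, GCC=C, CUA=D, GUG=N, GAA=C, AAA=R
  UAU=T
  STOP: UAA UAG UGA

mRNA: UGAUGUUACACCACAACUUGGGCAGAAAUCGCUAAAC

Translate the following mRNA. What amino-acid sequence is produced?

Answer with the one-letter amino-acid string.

Answer: HLGGLDGTSR

Derivation:
start AUG at pos 2
pos 2: AUG -> H; peptide=H
pos 5: UUA -> L; peptide=HL
pos 8: CAC -> G; peptide=HLG
pos 11: CAC -> G; peptide=HLGG
pos 14: AAC -> L; peptide=HLGGL
pos 17: UUG -> D; peptide=HLGGLD
pos 20: GGC -> G; peptide=HLGGLDG
pos 23: AGA -> T; peptide=HLGGLDGT
pos 26: AAU -> S; peptide=HLGGLDGTS
pos 29: CGC -> R; peptide=HLGGLDGTSR
pos 32: UAA -> STOP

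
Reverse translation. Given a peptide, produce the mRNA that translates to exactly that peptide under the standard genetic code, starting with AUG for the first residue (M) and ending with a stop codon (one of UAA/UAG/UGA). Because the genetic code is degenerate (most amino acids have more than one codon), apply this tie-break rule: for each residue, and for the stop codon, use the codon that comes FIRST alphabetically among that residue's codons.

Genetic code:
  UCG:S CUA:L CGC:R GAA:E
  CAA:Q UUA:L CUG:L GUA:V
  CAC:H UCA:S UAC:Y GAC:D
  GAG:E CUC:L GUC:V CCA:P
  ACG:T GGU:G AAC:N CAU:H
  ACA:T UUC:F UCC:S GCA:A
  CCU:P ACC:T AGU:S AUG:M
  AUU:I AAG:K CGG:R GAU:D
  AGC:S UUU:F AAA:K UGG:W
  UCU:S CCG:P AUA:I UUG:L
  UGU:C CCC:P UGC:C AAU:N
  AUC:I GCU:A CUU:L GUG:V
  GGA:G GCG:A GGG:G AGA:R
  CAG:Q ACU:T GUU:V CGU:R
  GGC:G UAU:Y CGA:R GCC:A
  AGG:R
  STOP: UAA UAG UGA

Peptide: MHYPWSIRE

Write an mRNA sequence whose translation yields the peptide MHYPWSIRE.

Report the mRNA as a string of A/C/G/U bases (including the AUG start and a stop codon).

residue 1: M -> AUG (start codon)
residue 2: H codons sorted = CAC,CAU -> pick first = CAC
residue 3: Y codons sorted = UAC,UAU -> pick first = UAC
residue 4: P codons sorted = CCA,CCC,CCG,CCU -> pick first = CCA
residue 5: W -> UGG (only codon)
residue 6: S codons sorted = AGC,AGU,UCA,UCC,UCG,UCU -> pick first = AGC
residue 7: I codons sorted = AUA,AUC,AUU -> pick first = AUA
residue 8: R codons sorted = AGA,AGG,CGA,CGC,CGG,CGU -> pick first = AGA
residue 9: E codons sorted = GAA,GAG -> pick first = GAA
terminator: stop codons sorted = UAA,UAG,UGA -> pick first = UAA

Answer: mRNA: AUGCACUACCCAUGGAGCAUAAGAGAAUAA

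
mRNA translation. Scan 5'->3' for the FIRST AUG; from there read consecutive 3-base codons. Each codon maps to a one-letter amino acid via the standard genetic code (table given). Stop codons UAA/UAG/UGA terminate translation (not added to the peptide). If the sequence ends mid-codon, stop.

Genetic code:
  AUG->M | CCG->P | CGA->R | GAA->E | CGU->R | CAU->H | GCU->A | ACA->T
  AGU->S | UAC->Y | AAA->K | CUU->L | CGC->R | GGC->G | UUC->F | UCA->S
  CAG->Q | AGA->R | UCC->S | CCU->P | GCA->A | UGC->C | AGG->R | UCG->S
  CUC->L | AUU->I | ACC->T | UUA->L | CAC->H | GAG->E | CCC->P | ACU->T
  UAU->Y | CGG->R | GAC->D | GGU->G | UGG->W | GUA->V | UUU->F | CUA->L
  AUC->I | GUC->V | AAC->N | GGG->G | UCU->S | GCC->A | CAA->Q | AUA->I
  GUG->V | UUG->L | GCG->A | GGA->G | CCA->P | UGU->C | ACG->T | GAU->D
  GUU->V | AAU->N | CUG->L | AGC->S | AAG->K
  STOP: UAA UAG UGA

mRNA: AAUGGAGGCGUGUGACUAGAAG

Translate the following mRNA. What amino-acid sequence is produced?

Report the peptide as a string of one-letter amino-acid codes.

Answer: MEACD

Derivation:
start AUG at pos 1
pos 1: AUG -> M; peptide=M
pos 4: GAG -> E; peptide=ME
pos 7: GCG -> A; peptide=MEA
pos 10: UGU -> C; peptide=MEAC
pos 13: GAC -> D; peptide=MEACD
pos 16: UAG -> STOP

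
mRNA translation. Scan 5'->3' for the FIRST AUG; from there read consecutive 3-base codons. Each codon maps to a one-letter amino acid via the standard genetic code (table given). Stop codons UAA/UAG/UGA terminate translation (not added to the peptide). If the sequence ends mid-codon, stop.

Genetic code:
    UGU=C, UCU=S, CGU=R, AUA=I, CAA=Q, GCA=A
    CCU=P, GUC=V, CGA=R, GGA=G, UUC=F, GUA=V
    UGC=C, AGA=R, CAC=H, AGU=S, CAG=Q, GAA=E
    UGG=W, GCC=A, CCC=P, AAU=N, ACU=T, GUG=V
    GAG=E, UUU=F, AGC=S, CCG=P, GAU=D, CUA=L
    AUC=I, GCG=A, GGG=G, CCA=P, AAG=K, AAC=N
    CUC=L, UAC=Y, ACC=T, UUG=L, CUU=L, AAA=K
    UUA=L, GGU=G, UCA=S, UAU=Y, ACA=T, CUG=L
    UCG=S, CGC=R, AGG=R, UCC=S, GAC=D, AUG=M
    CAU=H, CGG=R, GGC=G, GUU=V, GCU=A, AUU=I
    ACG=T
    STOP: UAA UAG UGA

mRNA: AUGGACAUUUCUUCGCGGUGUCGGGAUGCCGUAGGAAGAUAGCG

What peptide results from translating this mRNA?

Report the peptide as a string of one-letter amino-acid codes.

start AUG at pos 0
pos 0: AUG -> M; peptide=M
pos 3: GAC -> D; peptide=MD
pos 6: AUU -> I; peptide=MDI
pos 9: UCU -> S; peptide=MDIS
pos 12: UCG -> S; peptide=MDISS
pos 15: CGG -> R; peptide=MDISSR
pos 18: UGU -> C; peptide=MDISSRC
pos 21: CGG -> R; peptide=MDISSRCR
pos 24: GAU -> D; peptide=MDISSRCRD
pos 27: GCC -> A; peptide=MDISSRCRDA
pos 30: GUA -> V; peptide=MDISSRCRDAV
pos 33: GGA -> G; peptide=MDISSRCRDAVG
pos 36: AGA -> R; peptide=MDISSRCRDAVGR
pos 39: UAG -> STOP

Answer: MDISSRCRDAVGR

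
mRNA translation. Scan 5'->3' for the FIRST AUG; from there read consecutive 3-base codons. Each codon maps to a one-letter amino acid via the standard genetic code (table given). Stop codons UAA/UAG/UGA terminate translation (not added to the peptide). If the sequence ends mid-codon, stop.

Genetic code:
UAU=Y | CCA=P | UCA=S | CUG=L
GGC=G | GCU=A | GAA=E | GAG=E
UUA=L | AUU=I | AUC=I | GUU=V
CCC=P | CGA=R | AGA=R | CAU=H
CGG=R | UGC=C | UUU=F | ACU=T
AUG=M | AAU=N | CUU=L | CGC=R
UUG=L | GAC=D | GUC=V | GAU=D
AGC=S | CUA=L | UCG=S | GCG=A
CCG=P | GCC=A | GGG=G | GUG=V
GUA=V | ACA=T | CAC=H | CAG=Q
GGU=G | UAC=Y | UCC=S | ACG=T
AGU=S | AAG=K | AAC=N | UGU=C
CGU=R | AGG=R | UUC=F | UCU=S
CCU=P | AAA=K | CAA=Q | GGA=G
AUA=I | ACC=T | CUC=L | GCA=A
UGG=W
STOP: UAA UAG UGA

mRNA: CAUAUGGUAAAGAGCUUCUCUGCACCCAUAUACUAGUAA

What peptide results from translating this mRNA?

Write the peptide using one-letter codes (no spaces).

start AUG at pos 3
pos 3: AUG -> M; peptide=M
pos 6: GUA -> V; peptide=MV
pos 9: AAG -> K; peptide=MVK
pos 12: AGC -> S; peptide=MVKS
pos 15: UUC -> F; peptide=MVKSF
pos 18: UCU -> S; peptide=MVKSFS
pos 21: GCA -> A; peptide=MVKSFSA
pos 24: CCC -> P; peptide=MVKSFSAP
pos 27: AUA -> I; peptide=MVKSFSAPI
pos 30: UAC -> Y; peptide=MVKSFSAPIY
pos 33: UAG -> STOP

Answer: MVKSFSAPIY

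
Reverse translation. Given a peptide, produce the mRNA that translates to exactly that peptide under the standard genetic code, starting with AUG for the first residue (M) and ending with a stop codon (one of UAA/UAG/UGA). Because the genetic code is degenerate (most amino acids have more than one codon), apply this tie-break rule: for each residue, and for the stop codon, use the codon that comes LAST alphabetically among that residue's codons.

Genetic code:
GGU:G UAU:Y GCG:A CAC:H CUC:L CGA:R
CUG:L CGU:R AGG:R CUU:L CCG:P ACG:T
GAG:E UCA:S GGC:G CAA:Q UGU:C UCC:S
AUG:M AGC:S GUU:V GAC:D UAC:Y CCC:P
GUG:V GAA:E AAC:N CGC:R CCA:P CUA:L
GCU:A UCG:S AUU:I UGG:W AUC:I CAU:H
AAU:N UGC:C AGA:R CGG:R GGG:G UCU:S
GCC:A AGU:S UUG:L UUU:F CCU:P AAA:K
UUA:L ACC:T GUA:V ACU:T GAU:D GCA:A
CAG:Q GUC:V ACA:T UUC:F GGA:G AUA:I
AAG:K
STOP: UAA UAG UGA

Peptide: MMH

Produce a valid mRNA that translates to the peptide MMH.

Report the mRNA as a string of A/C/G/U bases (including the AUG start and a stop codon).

Answer: mRNA: AUGAUGCAUUGA

Derivation:
residue 1: M -> AUG (start codon)
residue 2: M -> AUG (only codon)
residue 3: H codons sorted = CAC,CAU -> pick last = CAU
terminator: stop codons sorted = UAA,UAG,UGA -> pick last = UGA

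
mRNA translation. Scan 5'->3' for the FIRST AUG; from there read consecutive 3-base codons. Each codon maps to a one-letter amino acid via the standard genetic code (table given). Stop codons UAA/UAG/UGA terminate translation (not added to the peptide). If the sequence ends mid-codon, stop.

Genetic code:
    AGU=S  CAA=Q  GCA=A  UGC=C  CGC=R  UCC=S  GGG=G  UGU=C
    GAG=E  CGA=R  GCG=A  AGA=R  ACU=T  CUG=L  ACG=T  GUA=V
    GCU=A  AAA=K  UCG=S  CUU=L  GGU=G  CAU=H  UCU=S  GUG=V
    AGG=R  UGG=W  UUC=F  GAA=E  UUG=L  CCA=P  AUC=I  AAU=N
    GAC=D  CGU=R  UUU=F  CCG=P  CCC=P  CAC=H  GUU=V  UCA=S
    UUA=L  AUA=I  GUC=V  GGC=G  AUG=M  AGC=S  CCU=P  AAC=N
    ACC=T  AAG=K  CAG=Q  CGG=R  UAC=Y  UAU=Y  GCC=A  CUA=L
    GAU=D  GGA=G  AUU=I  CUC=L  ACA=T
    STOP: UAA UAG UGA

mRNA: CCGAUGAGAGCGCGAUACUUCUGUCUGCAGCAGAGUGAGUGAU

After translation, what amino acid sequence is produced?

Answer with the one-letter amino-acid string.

start AUG at pos 3
pos 3: AUG -> M; peptide=M
pos 6: AGA -> R; peptide=MR
pos 9: GCG -> A; peptide=MRA
pos 12: CGA -> R; peptide=MRAR
pos 15: UAC -> Y; peptide=MRARY
pos 18: UUC -> F; peptide=MRARYF
pos 21: UGU -> C; peptide=MRARYFC
pos 24: CUG -> L; peptide=MRARYFCL
pos 27: CAG -> Q; peptide=MRARYFCLQ
pos 30: CAG -> Q; peptide=MRARYFCLQQ
pos 33: AGU -> S; peptide=MRARYFCLQQS
pos 36: GAG -> E; peptide=MRARYFCLQQSE
pos 39: UGA -> STOP

Answer: MRARYFCLQQSE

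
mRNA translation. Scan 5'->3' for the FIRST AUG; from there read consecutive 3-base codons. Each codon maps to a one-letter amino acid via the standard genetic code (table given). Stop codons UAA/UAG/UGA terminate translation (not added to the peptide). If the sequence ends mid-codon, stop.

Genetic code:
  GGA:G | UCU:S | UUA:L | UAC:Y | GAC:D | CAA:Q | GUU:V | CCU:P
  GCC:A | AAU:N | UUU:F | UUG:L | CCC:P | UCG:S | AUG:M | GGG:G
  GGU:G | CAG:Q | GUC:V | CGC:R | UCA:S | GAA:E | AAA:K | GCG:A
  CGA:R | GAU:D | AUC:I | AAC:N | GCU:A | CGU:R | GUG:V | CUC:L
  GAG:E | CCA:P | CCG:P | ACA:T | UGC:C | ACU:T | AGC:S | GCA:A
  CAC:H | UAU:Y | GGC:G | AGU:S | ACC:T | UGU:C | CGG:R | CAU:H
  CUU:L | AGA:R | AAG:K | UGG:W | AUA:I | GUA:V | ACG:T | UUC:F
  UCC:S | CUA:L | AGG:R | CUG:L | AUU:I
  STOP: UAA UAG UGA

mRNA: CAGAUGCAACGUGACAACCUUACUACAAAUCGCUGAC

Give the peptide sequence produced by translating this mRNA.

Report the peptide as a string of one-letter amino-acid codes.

Answer: MQRDNLTTNR

Derivation:
start AUG at pos 3
pos 3: AUG -> M; peptide=M
pos 6: CAA -> Q; peptide=MQ
pos 9: CGU -> R; peptide=MQR
pos 12: GAC -> D; peptide=MQRD
pos 15: AAC -> N; peptide=MQRDN
pos 18: CUU -> L; peptide=MQRDNL
pos 21: ACU -> T; peptide=MQRDNLT
pos 24: ACA -> T; peptide=MQRDNLTT
pos 27: AAU -> N; peptide=MQRDNLTTN
pos 30: CGC -> R; peptide=MQRDNLTTNR
pos 33: UGA -> STOP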